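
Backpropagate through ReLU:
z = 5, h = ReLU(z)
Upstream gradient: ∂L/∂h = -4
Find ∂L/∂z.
∂L/∂z = -4

h = ReLU(5) = 5
Since z > 0: ∂h/∂z = 1
∂L/∂z = ∂L/∂h · ∂h/∂z = -4 × 1 = -4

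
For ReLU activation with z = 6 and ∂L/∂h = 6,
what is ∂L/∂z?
∂L/∂z = 6

h = ReLU(6) = 6
Since z > 0: ∂h/∂z = 1
∂L/∂z = ∂L/∂h · ∂h/∂z = 6 × 1 = 6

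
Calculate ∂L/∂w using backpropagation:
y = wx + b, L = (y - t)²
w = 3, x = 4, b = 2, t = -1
∂L/∂w = 120

y = wx + b = (3)(4) + 2 = 14
∂L/∂y = 2(y - t) = 2(14 - -1) = 30
∂y/∂w = x = 4
∂L/∂w = ∂L/∂y · ∂y/∂w = 30 × 4 = 120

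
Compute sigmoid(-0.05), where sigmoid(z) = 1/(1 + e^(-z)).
0.4875

sigmoid(-0.05) = 1/(1 + e^(0.05)) = 1/(1 + 1.051) = 0.4875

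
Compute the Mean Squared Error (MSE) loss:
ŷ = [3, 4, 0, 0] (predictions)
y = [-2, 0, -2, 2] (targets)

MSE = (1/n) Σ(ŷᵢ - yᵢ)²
MSE = 12.25

MSE = (1/4)((3--2)² + (4-0)² + (0--2)² + (0-2)²) = (1/4)(25 + 16 + 4 + 4) = 12.25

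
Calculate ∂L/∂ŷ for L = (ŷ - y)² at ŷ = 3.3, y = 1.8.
∂L/∂ŷ = 3.0

∂L/∂ŷ = 2(ŷ - y) = 2(3.3 - 1.8) = 2(1.5) = 3.0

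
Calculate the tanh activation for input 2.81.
0.9928

tanh(2.81) = (e^(2.81) - e^(-2.81))/(e^(2.81) + e^(-2.81)) = 0.9928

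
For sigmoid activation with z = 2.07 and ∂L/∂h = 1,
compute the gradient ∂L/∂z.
∂L/∂z = 0.09949

σ(2.07) = 0.888
σ'(2.07) = σ(2.07)(1 - σ(2.07)) = 0.888 × 0.112 = 0.09949
∂L/∂z = ∂L/∂h · σ'(z) = 1 × 0.09949 = 0.09949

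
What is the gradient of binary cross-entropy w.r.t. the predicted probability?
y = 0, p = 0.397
∂L/∂p = 1.658

∂L/∂p = -y/p + (1-y)/(1-p) = 0 + 1/0.603 = 1.658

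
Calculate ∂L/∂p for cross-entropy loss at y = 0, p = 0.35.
∂L/∂p = 1.538

∂L/∂p = -y/p + (1-y)/(1-p) = 0 + 1/0.65 = 1.538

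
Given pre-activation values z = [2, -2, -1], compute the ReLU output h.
h = [2, 0, 0]

ReLU applied element-wise: max(0,2)=2, max(0,-2)=0, max(0,-1)=0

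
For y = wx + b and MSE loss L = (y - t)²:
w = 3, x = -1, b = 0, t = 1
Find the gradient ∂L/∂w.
∂L/∂w = 8

y = wx + b = (3)(-1) + 0 = -3
∂L/∂y = 2(y - t) = 2(-3 - 1) = -8
∂y/∂w = x = -1
∂L/∂w = ∂L/∂y · ∂y/∂w = -8 × -1 = 8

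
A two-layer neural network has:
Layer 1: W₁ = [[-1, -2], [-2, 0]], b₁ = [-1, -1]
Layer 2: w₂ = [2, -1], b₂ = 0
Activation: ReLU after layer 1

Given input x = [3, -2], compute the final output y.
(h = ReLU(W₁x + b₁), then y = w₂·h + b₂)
y = 0

Layer 1 pre-activation: z₁ = [0, -7]
After ReLU: h = [0, 0]
Layer 2 output: y = 2×0 + -1×0 + 0 = 0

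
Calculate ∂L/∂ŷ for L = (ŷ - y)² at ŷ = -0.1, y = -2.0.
∂L/∂ŷ = 3.8

∂L/∂ŷ = 2(ŷ - y) = 2(-0.1 - -2.0) = 2(1.9) = 3.8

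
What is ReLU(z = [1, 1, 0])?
h = [1, 1, 0]

ReLU applied element-wise: max(0,1)=1, max(0,1)=1, max(0,0)=0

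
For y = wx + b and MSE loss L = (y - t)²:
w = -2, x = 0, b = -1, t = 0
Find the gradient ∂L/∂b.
∂L/∂b = -2

y = wx + b = (-2)(0) + -1 = -1
∂L/∂y = 2(y - t) = 2(-1 - 0) = -2
∂y/∂b = 1
∂L/∂b = ∂L/∂y · ∂y/∂b = -2 × 1 = -2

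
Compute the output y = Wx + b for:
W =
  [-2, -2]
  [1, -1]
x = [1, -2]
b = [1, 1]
y = [3, 4]

Wx = [-2×1 + -2×-2, 1×1 + -1×-2]
   = [2, 3]
y = Wx + b = [2 + 1, 3 + 1] = [3, 4]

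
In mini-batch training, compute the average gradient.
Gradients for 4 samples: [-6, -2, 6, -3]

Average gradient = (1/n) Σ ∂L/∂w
Average gradient = -1.25

Average = (1/4)(-6 + -2 + 6 + -3) = -5/4 = -1.25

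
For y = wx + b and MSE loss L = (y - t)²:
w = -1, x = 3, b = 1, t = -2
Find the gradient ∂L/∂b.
∂L/∂b = 0

y = wx + b = (-1)(3) + 1 = -2
∂L/∂y = 2(y - t) = 2(-2 - -2) = 0
∂y/∂b = 1
∂L/∂b = ∂L/∂y · ∂y/∂b = 0 × 1 = 0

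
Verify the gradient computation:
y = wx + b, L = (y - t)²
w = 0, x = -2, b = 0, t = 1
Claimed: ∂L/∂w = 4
Correct

y = (0)(-2) + 0 = 0
∂L/∂y = 2(y - t) = 2(0 - 1) = -2
∂y/∂w = x = -2
∂L/∂w = -2 × -2 = 4

Claimed value: 4
Correct: The correct gradient is 4.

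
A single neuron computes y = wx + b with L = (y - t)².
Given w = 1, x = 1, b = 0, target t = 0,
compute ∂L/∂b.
∂L/∂b = 2

y = wx + b = (1)(1) + 0 = 1
∂L/∂y = 2(y - t) = 2(1 - 0) = 2
∂y/∂b = 1
∂L/∂b = ∂L/∂y · ∂y/∂b = 2 × 1 = 2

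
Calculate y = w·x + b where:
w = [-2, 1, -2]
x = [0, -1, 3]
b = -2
y = -9

y = (-2)(0) + (1)(-1) + (-2)(3) + -2 = -9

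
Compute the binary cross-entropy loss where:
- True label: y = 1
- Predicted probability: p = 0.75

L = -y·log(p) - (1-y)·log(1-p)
L = 0.2877

L = -1·log(0.75) - 0·log(0.25) = -log(0.75) = 0.2877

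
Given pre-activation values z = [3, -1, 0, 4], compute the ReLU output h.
h = [3, 0, 0, 4]

ReLU applied element-wise: max(0,3)=3, max(0,-1)=0, max(0,0)=0, max(0,4)=4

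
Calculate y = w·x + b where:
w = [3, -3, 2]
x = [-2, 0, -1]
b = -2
y = -10

y = (3)(-2) + (-3)(0) + (2)(-1) + -2 = -10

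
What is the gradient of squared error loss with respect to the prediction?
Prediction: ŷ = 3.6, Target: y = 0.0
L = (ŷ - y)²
∂L/∂ŷ = 7.2

∂L/∂ŷ = 2(ŷ - y) = 2(3.6 - 0.0) = 2(3.6) = 7.2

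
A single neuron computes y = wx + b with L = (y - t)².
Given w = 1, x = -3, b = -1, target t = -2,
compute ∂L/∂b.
∂L/∂b = -4

y = wx + b = (1)(-3) + -1 = -4
∂L/∂y = 2(y - t) = 2(-4 - -2) = -4
∂y/∂b = 1
∂L/∂b = ∂L/∂y · ∂y/∂b = -4 × 1 = -4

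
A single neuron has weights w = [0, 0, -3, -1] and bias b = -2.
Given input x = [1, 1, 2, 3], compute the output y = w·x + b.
y = -11

y = (0)(1) + (0)(1) + (-3)(2) + (-1)(3) + -2 = -11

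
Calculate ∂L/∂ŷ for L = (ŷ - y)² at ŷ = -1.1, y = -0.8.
∂L/∂ŷ = -0.6

∂L/∂ŷ = 2(ŷ - y) = 2(-1.1 - -0.8) = 2(-0.3) = -0.6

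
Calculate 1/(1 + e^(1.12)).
0.246

sigmoid(-1.12) = 1/(1 + e^(1.12)) = 1/(1 + 3.065) = 0.246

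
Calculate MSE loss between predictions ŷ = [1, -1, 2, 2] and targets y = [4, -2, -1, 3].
MSE = 5

MSE = (1/4)((1-4)² + (-1--2)² + (2--1)² + (2-3)²) = (1/4)(9 + 1 + 9 + 1) = 5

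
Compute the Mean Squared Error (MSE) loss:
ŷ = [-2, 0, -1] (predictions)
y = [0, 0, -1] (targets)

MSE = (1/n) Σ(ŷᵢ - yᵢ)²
MSE = 1.333

MSE = (1/3)((-2-0)² + (0-0)² + (-1--1)²) = (1/3)(4 + 0 + 0) = 1.333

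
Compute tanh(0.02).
0.02

tanh(0.02) = (e^(0.02) - e^(-0.02))/(e^(0.02) + e^(-0.02)) = 0.02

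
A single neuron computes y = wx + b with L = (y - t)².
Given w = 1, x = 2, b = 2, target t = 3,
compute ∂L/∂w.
∂L/∂w = 4

y = wx + b = (1)(2) + 2 = 4
∂L/∂y = 2(y - t) = 2(4 - 3) = 2
∂y/∂w = x = 2
∂L/∂w = ∂L/∂y · ∂y/∂w = 2 × 2 = 4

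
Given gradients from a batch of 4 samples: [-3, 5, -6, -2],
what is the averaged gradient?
Average gradient = -1.5

Average = (1/4)(-3 + 5 + -6 + -2) = -6/4 = -1.5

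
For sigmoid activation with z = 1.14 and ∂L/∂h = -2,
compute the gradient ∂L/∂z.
∂L/∂z = -0.3672

σ(1.14) = 0.7577
σ'(1.14) = σ(1.14)(1 - σ(1.14)) = 0.7577 × 0.2423 = 0.1836
∂L/∂z = ∂L/∂h · σ'(z) = -2 × 0.1836 = -0.3672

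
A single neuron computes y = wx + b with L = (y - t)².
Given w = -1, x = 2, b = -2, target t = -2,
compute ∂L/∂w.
∂L/∂w = -8

y = wx + b = (-1)(2) + -2 = -4
∂L/∂y = 2(y - t) = 2(-4 - -2) = -4
∂y/∂w = x = 2
∂L/∂w = ∂L/∂y · ∂y/∂w = -4 × 2 = -8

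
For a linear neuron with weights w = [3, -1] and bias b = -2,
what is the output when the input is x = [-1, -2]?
y = -3

y = (3)(-1) + (-1)(-2) + -2 = -3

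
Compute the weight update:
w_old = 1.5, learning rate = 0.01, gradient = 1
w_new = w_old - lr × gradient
w_new = 1.49

w_new = w - η·∂L/∂w = 1.5 - 0.01×(1) = 1.5 - (0.01) = 1.49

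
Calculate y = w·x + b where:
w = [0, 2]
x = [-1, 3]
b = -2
y = 4

y = (0)(-1) + (2)(3) + -2 = 4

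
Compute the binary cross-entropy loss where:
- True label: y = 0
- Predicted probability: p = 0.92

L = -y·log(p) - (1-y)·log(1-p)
L = 2.526

L = -0·log(0.92) - 1·log(0.08) = -log(0.08) = 2.526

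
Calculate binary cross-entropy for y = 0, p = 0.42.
L = 0.5447

L = -0·log(0.42) - 1·log(0.58) = -log(0.58) = 0.5447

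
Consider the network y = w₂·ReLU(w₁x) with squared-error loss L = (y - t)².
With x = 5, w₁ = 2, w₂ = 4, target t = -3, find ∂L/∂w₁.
∂L/∂w₁ = 1720

Forward pass:
z = w₁x = 2×5 = 10
h = ReLU(10) = 10
y = w₂h = 4×10 = 40

Backward pass:
∂L/∂y = 2(y - t) = 2(40 - -3) = 86
∂y/∂h = w₂ = 4
∂h/∂z = 1 (ReLU derivative)
∂z/∂w₁ = x = 5

∂L/∂w₁ = 86 × 4 × 1 × 5 = 1720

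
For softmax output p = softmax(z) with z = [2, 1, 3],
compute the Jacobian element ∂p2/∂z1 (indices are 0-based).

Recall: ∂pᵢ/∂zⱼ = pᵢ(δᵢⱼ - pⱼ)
∂p2/∂z1 = -0.05989

p = softmax(z) = [0.2447, 0.09003, 0.6652]
p2 = 0.6652, p1 = 0.09003

∂p2/∂z1 = -p2 × p1 = -0.6652 × 0.09003 = -0.05989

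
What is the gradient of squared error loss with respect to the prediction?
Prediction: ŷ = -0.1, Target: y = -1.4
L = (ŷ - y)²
∂L/∂ŷ = 2.6

∂L/∂ŷ = 2(ŷ - y) = 2(-0.1 - -1.4) = 2(1.3) = 2.6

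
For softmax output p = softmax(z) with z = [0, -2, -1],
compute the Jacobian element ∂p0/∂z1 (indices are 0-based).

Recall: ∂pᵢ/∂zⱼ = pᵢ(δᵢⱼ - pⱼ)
∂p0/∂z1 = -0.05989

p = softmax(z) = [0.6652, 0.09003, 0.2447]
p0 = 0.6652, p1 = 0.09003

∂p0/∂z1 = -p0 × p1 = -0.6652 × 0.09003 = -0.05989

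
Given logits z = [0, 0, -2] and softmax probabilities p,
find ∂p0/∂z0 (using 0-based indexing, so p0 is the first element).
∂p0/∂z0 = 0.249

p = softmax(z) = [0.4683, 0.4683, 0.06338]
p0 = 0.4683

∂p0/∂z0 = p0(1 - p0) = 0.4683 × (1 - 0.4683) = 0.249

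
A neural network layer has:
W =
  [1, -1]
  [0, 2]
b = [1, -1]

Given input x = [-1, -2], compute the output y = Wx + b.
y = [2, -5]

Wx = [1×-1 + -1×-2, 0×-1 + 2×-2]
   = [1, -4]
y = Wx + b = [1 + 1, -4 + -1] = [2, -5]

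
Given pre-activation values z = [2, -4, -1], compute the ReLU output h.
h = [2, 0, 0]

ReLU applied element-wise: max(0,2)=2, max(0,-4)=0, max(0,-1)=0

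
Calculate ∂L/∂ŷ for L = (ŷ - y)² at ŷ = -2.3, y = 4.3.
∂L/∂ŷ = -13.2

∂L/∂ŷ = 2(ŷ - y) = 2(-2.3 - 4.3) = 2(-6.6) = -13.2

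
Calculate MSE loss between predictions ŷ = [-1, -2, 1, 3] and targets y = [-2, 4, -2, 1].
MSE = 12.5

MSE = (1/4)((-1--2)² + (-2-4)² + (1--2)² + (3-1)²) = (1/4)(1 + 36 + 9 + 4) = 12.5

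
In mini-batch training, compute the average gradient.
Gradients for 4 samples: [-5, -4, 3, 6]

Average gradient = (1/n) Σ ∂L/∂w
Average gradient = 0

Average = (1/4)(-5 + -4 + 3 + 6) = 0/4 = 0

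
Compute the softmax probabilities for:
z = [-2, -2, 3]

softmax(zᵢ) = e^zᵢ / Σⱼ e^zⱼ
p = [0.0066, 0.0066, 0.9867]

exp(z) = [0.1353, 0.1353, 20.09]
Sum = 20.36
p = [0.0066, 0.0066, 0.9867]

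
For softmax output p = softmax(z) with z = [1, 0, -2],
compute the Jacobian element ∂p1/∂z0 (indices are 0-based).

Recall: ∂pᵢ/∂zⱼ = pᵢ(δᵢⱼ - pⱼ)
∂p1/∂z0 = -0.183

p = softmax(z) = [0.7054, 0.2595, 0.03512]
p1 = 0.2595, p0 = 0.7054

∂p1/∂z0 = -p1 × p0 = -0.2595 × 0.7054 = -0.183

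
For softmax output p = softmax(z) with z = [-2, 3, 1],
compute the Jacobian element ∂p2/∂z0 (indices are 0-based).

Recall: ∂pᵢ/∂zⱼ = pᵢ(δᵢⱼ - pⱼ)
∂p2/∂z0 = -0.0006991

p = softmax(z) = [0.0059, 0.8756, 0.1185]
p2 = 0.1185, p0 = 0.0059

∂p2/∂z0 = -p2 × p0 = -0.1185 × 0.0059 = -0.0006991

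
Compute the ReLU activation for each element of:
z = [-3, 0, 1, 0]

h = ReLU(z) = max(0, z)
h = [0, 0, 1, 0]

ReLU applied element-wise: max(0,-3)=0, max(0,0)=0, max(0,1)=1, max(0,0)=0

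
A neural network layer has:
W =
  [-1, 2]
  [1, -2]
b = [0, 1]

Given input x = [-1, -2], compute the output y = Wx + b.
y = [-3, 4]

Wx = [-1×-1 + 2×-2, 1×-1 + -2×-2]
   = [-3, 3]
y = Wx + b = [-3 + 0, 3 + 1] = [-3, 4]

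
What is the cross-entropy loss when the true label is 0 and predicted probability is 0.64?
L = 1.022

L = -0·log(0.64) - 1·log(0.36) = -log(0.36) = 1.022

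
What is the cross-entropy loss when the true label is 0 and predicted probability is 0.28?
L = 0.3285

L = -0·log(0.28) - 1·log(0.72) = -log(0.72) = 0.3285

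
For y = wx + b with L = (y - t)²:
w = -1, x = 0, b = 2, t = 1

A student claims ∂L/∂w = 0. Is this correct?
Correct

y = (-1)(0) + 2 = 2
∂L/∂y = 2(y - t) = 2(2 - 1) = 2
∂y/∂w = x = 0
∂L/∂w = 2 × 0 = 0

Claimed value: 0
Correct: The correct gradient is 0.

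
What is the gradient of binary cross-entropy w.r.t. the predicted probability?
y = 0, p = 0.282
∂L/∂p = 1.393

∂L/∂p = -y/p + (1-y)/(1-p) = 0 + 1/0.718 = 1.393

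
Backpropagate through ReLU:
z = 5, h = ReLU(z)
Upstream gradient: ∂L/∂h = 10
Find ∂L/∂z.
∂L/∂z = 10

h = ReLU(5) = 5
Since z > 0: ∂h/∂z = 1
∂L/∂z = ∂L/∂h · ∂h/∂z = 10 × 1 = 10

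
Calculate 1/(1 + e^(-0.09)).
0.5225

sigmoid(0.09) = 1/(1 + e^(-0.09)) = 1/(1 + 0.9139) = 0.5225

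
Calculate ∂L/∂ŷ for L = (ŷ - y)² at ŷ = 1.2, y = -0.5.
∂L/∂ŷ = 3.4

∂L/∂ŷ = 2(ŷ - y) = 2(1.2 - -0.5) = 2(1.7) = 3.4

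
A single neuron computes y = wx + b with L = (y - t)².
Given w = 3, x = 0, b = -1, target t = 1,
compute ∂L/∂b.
∂L/∂b = -4

y = wx + b = (3)(0) + -1 = -1
∂L/∂y = 2(y - t) = 2(-1 - 1) = -4
∂y/∂b = 1
∂L/∂b = ∂L/∂y · ∂y/∂b = -4 × 1 = -4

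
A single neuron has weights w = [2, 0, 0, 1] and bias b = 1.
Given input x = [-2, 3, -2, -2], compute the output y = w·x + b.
y = -5

y = (2)(-2) + (0)(3) + (0)(-2) + (1)(-2) + 1 = -5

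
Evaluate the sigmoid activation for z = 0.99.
0.7291

sigmoid(0.99) = 1/(1 + e^(-0.99)) = 1/(1 + 0.3716) = 0.7291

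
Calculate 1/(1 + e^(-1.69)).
0.8442

sigmoid(1.69) = 1/(1 + e^(-1.69)) = 1/(1 + 0.1845) = 0.8442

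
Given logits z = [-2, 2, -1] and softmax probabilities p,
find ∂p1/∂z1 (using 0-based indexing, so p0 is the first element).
∂p1/∂z1 = 0.0597

p = softmax(z) = [0.01715, 0.9362, 0.04661]
p1 = 0.9362

∂p1/∂z1 = p1(1 - p1) = 0.9362 × (1 - 0.9362) = 0.0597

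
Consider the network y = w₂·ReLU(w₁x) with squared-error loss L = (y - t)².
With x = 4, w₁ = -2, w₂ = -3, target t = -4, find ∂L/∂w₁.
∂L/∂w₁ = 0

Forward pass:
z = w₁x = -2×4 = -8
h = ReLU(-8) = 0
y = w₂h = -3×0 = 0

Backward pass:
∂L/∂y = 2(y - t) = 2(0 - -4) = 8
∂y/∂h = w₂ = -3
∂h/∂z = 0 (ReLU derivative)
∂z/∂w₁ = x = 4

∂L/∂w₁ = 8 × -3 × 0 × 4 = 0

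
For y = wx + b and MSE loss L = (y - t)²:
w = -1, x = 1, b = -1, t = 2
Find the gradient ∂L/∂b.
∂L/∂b = -8

y = wx + b = (-1)(1) + -1 = -2
∂L/∂y = 2(y - t) = 2(-2 - 2) = -8
∂y/∂b = 1
∂L/∂b = ∂L/∂y · ∂y/∂b = -8 × 1 = -8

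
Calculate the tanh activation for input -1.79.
-0.9458

tanh(-1.79) = (e^(-1.79) - e^(1.79))/(e^(-1.79) + e^(1.79)) = -0.9458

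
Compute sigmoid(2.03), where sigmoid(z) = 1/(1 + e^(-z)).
0.8839

sigmoid(2.03) = 1/(1 + e^(-2.03)) = 1/(1 + 0.1313) = 0.8839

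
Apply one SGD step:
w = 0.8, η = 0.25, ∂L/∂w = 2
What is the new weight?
w_new = 0.3

w_new = w - η·∂L/∂w = 0.8 - 0.25×(2) = 0.8 - (0.5) = 0.3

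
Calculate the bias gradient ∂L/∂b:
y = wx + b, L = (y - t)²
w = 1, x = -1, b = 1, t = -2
∂L/∂b = 4

y = wx + b = (1)(-1) + 1 = 0
∂L/∂y = 2(y - t) = 2(0 - -2) = 4
∂y/∂b = 1
∂L/∂b = ∂L/∂y · ∂y/∂b = 4 × 1 = 4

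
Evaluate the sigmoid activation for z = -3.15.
0.04109

sigmoid(-3.15) = 1/(1 + e^(3.15)) = 1/(1 + 23.34) = 0.04109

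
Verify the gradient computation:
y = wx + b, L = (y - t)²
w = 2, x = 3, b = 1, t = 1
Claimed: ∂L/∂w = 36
Correct

y = (2)(3) + 1 = 7
∂L/∂y = 2(y - t) = 2(7 - 1) = 12
∂y/∂w = x = 3
∂L/∂w = 12 × 3 = 36

Claimed value: 36
Correct: The correct gradient is 36.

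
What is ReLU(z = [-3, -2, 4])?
h = [0, 0, 4]

ReLU applied element-wise: max(0,-3)=0, max(0,-2)=0, max(0,4)=4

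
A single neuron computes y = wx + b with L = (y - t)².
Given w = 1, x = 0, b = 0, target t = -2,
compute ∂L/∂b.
∂L/∂b = 4

y = wx + b = (1)(0) + 0 = 0
∂L/∂y = 2(y - t) = 2(0 - -2) = 4
∂y/∂b = 1
∂L/∂b = ∂L/∂y · ∂y/∂b = 4 × 1 = 4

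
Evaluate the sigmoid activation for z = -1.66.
0.1598

sigmoid(-1.66) = 1/(1 + e^(1.66)) = 1/(1 + 5.259) = 0.1598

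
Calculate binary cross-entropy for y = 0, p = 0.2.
L = 0.2231

L = -0·log(0.2) - 1·log(0.8) = -log(0.8) = 0.2231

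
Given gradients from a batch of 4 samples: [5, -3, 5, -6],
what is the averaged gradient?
Average gradient = 0.25

Average = (1/4)(5 + -3 + 5 + -6) = 1/4 = 0.25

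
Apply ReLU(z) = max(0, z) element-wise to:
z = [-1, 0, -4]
h = [0, 0, 0]

ReLU applied element-wise: max(0,-1)=0, max(0,0)=0, max(0,-4)=0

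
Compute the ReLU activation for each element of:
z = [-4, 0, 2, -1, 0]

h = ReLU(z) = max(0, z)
h = [0, 0, 2, 0, 0]

ReLU applied element-wise: max(0,-4)=0, max(0,0)=0, max(0,2)=2, max(0,-1)=0, max(0,0)=0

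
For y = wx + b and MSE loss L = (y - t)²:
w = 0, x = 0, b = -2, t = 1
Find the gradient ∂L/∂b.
∂L/∂b = -6

y = wx + b = (0)(0) + -2 = -2
∂L/∂y = 2(y - t) = 2(-2 - 1) = -6
∂y/∂b = 1
∂L/∂b = ∂L/∂y · ∂y/∂b = -6 × 1 = -6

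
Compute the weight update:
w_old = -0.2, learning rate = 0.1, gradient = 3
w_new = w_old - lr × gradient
w_new = -0.5

w_new = w - η·∂L/∂w = -0.2 - 0.1×(3) = -0.2 - (0.3) = -0.5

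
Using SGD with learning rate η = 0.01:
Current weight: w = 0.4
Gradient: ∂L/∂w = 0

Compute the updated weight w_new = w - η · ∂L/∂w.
w_new = 0.4

w_new = w - η·∂L/∂w = 0.4 - 0.01×(0) = 0.4 - (0) = 0.4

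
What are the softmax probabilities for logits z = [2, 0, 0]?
p = [0.787, 0.1065, 0.1065]

exp(z) = [7.389, 1, 1]
Sum = 9.389
p = [0.787, 0.1065, 0.1065]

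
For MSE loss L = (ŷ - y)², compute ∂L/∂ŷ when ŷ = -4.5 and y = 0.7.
∂L/∂ŷ = -10.4

∂L/∂ŷ = 2(ŷ - y) = 2(-4.5 - 0.7) = 2(-5.2) = -10.4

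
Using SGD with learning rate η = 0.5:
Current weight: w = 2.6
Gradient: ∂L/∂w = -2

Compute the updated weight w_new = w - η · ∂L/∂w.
w_new = 3.6

w_new = w - η·∂L/∂w = 2.6 - 0.5×(-2) = 2.6 - (-1) = 3.6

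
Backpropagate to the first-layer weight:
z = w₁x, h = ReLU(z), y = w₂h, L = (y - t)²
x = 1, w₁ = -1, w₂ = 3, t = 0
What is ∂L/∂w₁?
∂L/∂w₁ = 0

Forward pass:
z = w₁x = -1×1 = -1
h = ReLU(-1) = 0
y = w₂h = 3×0 = 0

Backward pass:
∂L/∂y = 2(y - t) = 2(0 - 0) = 0
∂y/∂h = w₂ = 3
∂h/∂z = 0 (ReLU derivative)
∂z/∂w₁ = x = 1

∂L/∂w₁ = 0 × 3 × 0 × 1 = 0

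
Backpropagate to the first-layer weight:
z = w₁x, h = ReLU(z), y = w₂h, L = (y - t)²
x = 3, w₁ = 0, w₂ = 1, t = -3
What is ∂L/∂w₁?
∂L/∂w₁ = 0

Forward pass:
z = w₁x = 0×3 = 0
h = ReLU(0) = 0
y = w₂h = 1×0 = 0

Backward pass:
∂L/∂y = 2(y - t) = 2(0 - -3) = 6
∂y/∂h = w₂ = 1
∂h/∂z = 0 (ReLU derivative)
∂z/∂w₁ = x = 3

∂L/∂w₁ = 6 × 1 × 0 × 3 = 0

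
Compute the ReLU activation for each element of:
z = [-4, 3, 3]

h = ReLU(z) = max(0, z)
h = [0, 3, 3]

ReLU applied element-wise: max(0,-4)=0, max(0,3)=3, max(0,3)=3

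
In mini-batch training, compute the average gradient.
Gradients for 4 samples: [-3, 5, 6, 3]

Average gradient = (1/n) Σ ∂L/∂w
Average gradient = 2.75

Average = (1/4)(-3 + 5 + 6 + 3) = 11/4 = 2.75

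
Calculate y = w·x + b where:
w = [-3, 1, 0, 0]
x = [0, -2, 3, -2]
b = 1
y = -1

y = (-3)(0) + (1)(-2) + (0)(3) + (0)(-2) + 1 = -1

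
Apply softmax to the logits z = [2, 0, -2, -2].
p = [0.8533, 0.1155, 0.0156, 0.0156]

exp(z) = [7.389, 1, 0.1353, 0.1353]
Sum = 8.66
p = [0.8533, 0.1155, 0.0156, 0.0156]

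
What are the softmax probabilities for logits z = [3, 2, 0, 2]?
p = [0.5601, 0.206, 0.0279, 0.206]

exp(z) = [20.09, 7.389, 1, 7.389]
Sum = 35.86
p = [0.5601, 0.206, 0.0279, 0.206]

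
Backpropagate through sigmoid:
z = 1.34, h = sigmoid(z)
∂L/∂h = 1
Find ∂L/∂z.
∂L/∂z = 0.1644

σ(1.34) = 0.7925
σ'(1.34) = σ(1.34)(1 - σ(1.34)) = 0.7925 × 0.2075 = 0.1644
∂L/∂z = ∂L/∂h · σ'(z) = 1 × 0.1644 = 0.1644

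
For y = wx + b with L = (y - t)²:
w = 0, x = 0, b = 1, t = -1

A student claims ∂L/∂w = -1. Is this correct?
Incorrect

y = (0)(0) + 1 = 1
∂L/∂y = 2(y - t) = 2(1 - -1) = 4
∂y/∂w = x = 0
∂L/∂w = 4 × 0 = 0

Claimed value: -1
Incorrect: The correct gradient is 0.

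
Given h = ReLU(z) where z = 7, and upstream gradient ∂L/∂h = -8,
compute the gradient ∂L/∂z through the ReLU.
∂L/∂z = -8

h = ReLU(7) = 7
Since z > 0: ∂h/∂z = 1
∂L/∂z = ∂L/∂h · ∂h/∂z = -8 × 1 = -8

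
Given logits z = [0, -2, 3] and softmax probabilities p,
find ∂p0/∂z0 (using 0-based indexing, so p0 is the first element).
∂p0/∂z0 = 0.0449

p = softmax(z) = [0.04712, 0.006377, 0.9465]
p0 = 0.04712

∂p0/∂z0 = p0(1 - p0) = 0.04712 × (1 - 0.04712) = 0.0449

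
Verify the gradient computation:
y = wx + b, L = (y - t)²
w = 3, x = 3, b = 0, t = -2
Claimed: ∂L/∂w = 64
Incorrect

y = (3)(3) + 0 = 9
∂L/∂y = 2(y - t) = 2(9 - -2) = 22
∂y/∂w = x = 3
∂L/∂w = 22 × 3 = 66

Claimed value: 64
Incorrect: The correct gradient is 66.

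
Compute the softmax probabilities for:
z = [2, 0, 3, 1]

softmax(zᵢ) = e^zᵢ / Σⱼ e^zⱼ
p = [0.2369, 0.0321, 0.6439, 0.0871]

exp(z) = [7.389, 1, 20.09, 2.718]
Sum = 31.19
p = [0.2369, 0.0321, 0.6439, 0.0871]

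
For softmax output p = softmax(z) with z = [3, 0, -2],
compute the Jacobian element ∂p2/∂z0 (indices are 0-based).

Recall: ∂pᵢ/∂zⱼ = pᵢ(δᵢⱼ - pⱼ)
∂p2/∂z0 = -0.006036

p = softmax(z) = [0.9465, 0.04712, 0.006377]
p2 = 0.006377, p0 = 0.9465

∂p2/∂z0 = -p2 × p0 = -0.006377 × 0.9465 = -0.006036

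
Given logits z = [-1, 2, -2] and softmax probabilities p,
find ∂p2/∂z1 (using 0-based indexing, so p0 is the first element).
∂p2/∂z1 = -0.01605

p = softmax(z) = [0.04661, 0.9362, 0.01715]
p2 = 0.01715, p1 = 0.9362

∂p2/∂z1 = -p2 × p1 = -0.01715 × 0.9362 = -0.01605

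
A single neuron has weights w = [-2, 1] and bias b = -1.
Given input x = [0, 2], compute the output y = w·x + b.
y = 1

y = (-2)(0) + (1)(2) + -1 = 1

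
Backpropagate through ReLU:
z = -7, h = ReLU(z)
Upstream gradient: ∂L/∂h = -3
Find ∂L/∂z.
∂L/∂z = 0

h = ReLU(-7) = 0
Since z < 0: ∂h/∂z = 0
∂L/∂z = ∂L/∂h · ∂h/∂z = -3 × 0 = 0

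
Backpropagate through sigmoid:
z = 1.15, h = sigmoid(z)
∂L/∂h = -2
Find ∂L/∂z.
∂L/∂z = -0.3653

σ(1.15) = 0.7595
σ'(1.15) = σ(1.15)(1 - σ(1.15)) = 0.7595 × 0.2405 = 0.1827
∂L/∂z = ∂L/∂h · σ'(z) = -2 × 0.1827 = -0.3653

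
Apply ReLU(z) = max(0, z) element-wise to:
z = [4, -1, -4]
h = [4, 0, 0]

ReLU applied element-wise: max(0,4)=4, max(0,-1)=0, max(0,-4)=0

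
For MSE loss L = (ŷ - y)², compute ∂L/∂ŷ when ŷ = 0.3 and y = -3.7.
∂L/∂ŷ = 8.0

∂L/∂ŷ = 2(ŷ - y) = 2(0.3 - -3.7) = 2(4.0) = 8.0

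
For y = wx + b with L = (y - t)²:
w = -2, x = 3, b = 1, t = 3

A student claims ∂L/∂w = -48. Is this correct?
Correct

y = (-2)(3) + 1 = -5
∂L/∂y = 2(y - t) = 2(-5 - 3) = -16
∂y/∂w = x = 3
∂L/∂w = -16 × 3 = -48

Claimed value: -48
Correct: The correct gradient is -48.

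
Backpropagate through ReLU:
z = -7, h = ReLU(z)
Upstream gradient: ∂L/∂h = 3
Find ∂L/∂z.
∂L/∂z = 0

h = ReLU(-7) = 0
Since z < 0: ∂h/∂z = 0
∂L/∂z = ∂L/∂h · ∂h/∂z = 3 × 0 = 0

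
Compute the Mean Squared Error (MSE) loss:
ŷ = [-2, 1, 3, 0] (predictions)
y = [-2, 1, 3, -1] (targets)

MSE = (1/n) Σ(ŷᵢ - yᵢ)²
MSE = 0.25

MSE = (1/4)((-2--2)² + (1-1)² + (3-3)² + (0--1)²) = (1/4)(0 + 0 + 0 + 1) = 0.25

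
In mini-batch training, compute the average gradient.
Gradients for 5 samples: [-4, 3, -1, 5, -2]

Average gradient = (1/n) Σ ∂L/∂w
Average gradient = 0.2

Average = (1/5)(-4 + 3 + -1 + 5 + -2) = 1/5 = 0.2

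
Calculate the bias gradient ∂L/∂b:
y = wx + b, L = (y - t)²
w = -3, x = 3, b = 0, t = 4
∂L/∂b = -26

y = wx + b = (-3)(3) + 0 = -9
∂L/∂y = 2(y - t) = 2(-9 - 4) = -26
∂y/∂b = 1
∂L/∂b = ∂L/∂y · ∂y/∂b = -26 × 1 = -26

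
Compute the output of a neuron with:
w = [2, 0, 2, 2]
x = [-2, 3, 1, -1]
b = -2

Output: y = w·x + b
y = -6

y = (2)(-2) + (0)(3) + (2)(1) + (2)(-1) + -2 = -6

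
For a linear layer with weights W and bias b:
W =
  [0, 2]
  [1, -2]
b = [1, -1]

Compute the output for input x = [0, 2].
y = [5, -5]

Wx = [0×0 + 2×2, 1×0 + -2×2]
   = [4, -4]
y = Wx + b = [4 + 1, -4 + -1] = [5, -5]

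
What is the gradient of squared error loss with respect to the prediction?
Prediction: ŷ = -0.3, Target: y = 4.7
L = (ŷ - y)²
∂L/∂ŷ = -10.0

∂L/∂ŷ = 2(ŷ - y) = 2(-0.3 - 4.7) = 2(-5.0) = -10.0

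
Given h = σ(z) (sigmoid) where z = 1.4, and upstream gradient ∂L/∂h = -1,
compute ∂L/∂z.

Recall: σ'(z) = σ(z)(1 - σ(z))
∂L/∂z = -0.1587

σ(1.4) = 0.8022
σ'(1.4) = σ(1.4)(1 - σ(1.4)) = 0.8022 × 0.1978 = 0.1587
∂L/∂z = ∂L/∂h · σ'(z) = -1 × 0.1587 = -0.1587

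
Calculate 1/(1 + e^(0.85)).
0.2994

sigmoid(-0.85) = 1/(1 + e^(0.85)) = 1/(1 + 2.34) = 0.2994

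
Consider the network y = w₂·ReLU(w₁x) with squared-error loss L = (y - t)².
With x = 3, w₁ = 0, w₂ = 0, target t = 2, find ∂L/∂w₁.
∂L/∂w₁ = 0

Forward pass:
z = w₁x = 0×3 = 0
h = ReLU(0) = 0
y = w₂h = 0×0 = 0

Backward pass:
∂L/∂y = 2(y - t) = 2(0 - 2) = -4
∂y/∂h = w₂ = 0
∂h/∂z = 0 (ReLU derivative)
∂z/∂w₁ = x = 3

∂L/∂w₁ = -4 × 0 × 0 × 3 = 0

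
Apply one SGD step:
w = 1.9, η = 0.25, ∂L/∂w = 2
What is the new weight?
w_new = 1.4

w_new = w - η·∂L/∂w = 1.9 - 0.25×(2) = 1.9 - (0.5) = 1.4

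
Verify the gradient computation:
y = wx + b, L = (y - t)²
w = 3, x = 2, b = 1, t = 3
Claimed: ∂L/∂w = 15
Incorrect

y = (3)(2) + 1 = 7
∂L/∂y = 2(y - t) = 2(7 - 3) = 8
∂y/∂w = x = 2
∂L/∂w = 8 × 2 = 16

Claimed value: 15
Incorrect: The correct gradient is 16.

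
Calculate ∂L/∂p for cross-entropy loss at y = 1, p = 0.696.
∂L/∂p = -1.437

∂L/∂p = -y/p + (1-y)/(1-p) = -1/0.696 + 0 = -1.437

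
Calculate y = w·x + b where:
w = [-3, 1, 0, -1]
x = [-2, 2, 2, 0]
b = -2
y = 6

y = (-3)(-2) + (1)(2) + (0)(2) + (-1)(0) + -2 = 6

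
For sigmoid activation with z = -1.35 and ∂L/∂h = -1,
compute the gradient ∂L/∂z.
∂L/∂z = -0.1635

σ(-1.35) = 0.2059
σ'(-1.35) = σ(-1.35)(1 - σ(-1.35)) = 0.2059 × 0.7941 = 0.1635
∂L/∂z = ∂L/∂h · σ'(z) = -1 × 0.1635 = -0.1635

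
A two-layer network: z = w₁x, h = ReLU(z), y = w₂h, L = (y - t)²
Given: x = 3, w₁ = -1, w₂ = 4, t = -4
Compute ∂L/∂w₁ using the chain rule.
∂L/∂w₁ = 0

Forward pass:
z = w₁x = -1×3 = -3
h = ReLU(-3) = 0
y = w₂h = 4×0 = 0

Backward pass:
∂L/∂y = 2(y - t) = 2(0 - -4) = 8
∂y/∂h = w₂ = 4
∂h/∂z = 0 (ReLU derivative)
∂z/∂w₁ = x = 3

∂L/∂w₁ = 8 × 4 × 0 × 3 = 0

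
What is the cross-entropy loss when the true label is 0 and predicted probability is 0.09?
L = 0.09431

L = -0·log(0.09) - 1·log(0.91) = -log(0.91) = 0.09431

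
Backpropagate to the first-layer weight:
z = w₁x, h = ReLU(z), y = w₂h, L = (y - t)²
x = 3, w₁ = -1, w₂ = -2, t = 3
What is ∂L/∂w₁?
∂L/∂w₁ = 0

Forward pass:
z = w₁x = -1×3 = -3
h = ReLU(-3) = 0
y = w₂h = -2×0 = 0

Backward pass:
∂L/∂y = 2(y - t) = 2(0 - 3) = -6
∂y/∂h = w₂ = -2
∂h/∂z = 0 (ReLU derivative)
∂z/∂w₁ = x = 3

∂L/∂w₁ = -6 × -2 × 0 × 3 = 0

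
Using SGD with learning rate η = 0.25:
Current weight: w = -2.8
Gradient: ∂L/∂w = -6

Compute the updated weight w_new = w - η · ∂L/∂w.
w_new = -1.3

w_new = w - η·∂L/∂w = -2.8 - 0.25×(-6) = -2.8 - (-1.5) = -1.3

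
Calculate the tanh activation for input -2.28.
-0.9793

tanh(-2.28) = (e^(-2.28) - e^(2.28))/(e^(-2.28) + e^(2.28)) = -0.9793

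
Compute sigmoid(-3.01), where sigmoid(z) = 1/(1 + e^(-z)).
0.04698

sigmoid(-3.01) = 1/(1 + e^(3.01)) = 1/(1 + 20.29) = 0.04698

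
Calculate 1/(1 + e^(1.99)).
0.1203

sigmoid(-1.99) = 1/(1 + e^(1.99)) = 1/(1 + 7.316) = 0.1203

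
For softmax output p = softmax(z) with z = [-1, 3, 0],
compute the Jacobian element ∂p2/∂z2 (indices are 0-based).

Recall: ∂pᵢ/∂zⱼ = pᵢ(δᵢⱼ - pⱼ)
∂p2/∂z2 = 0.04444

p = softmax(z) = [0.01715, 0.9362, 0.04661]
p2 = 0.04661

∂p2/∂z2 = p2(1 - p2) = 0.04661 × (1 - 0.04661) = 0.04444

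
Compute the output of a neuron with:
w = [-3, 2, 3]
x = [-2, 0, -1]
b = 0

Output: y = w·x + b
y = 3

y = (-3)(-2) + (2)(0) + (3)(-1) + 0 = 3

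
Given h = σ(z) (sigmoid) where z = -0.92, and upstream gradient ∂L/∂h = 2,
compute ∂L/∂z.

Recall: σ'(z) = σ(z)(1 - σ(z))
∂L/∂z = 0.4075

σ(-0.92) = 0.285
σ'(-0.92) = σ(-0.92)(1 - σ(-0.92)) = 0.285 × 0.715 = 0.2038
∂L/∂z = ∂L/∂h · σ'(z) = 2 × 0.2038 = 0.4075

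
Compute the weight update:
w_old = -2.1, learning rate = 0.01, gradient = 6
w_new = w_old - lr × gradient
w_new = -2.16

w_new = w - η·∂L/∂w = -2.1 - 0.01×(6) = -2.1 - (0.06) = -2.16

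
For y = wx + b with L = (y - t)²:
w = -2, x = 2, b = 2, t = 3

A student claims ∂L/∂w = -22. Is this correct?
Incorrect

y = (-2)(2) + 2 = -2
∂L/∂y = 2(y - t) = 2(-2 - 3) = -10
∂y/∂w = x = 2
∂L/∂w = -10 × 2 = -20

Claimed value: -22
Incorrect: The correct gradient is -20.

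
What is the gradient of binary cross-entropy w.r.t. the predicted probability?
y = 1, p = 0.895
∂L/∂p = -1.117

∂L/∂p = -y/p + (1-y)/(1-p) = -1/0.895 + 0 = -1.117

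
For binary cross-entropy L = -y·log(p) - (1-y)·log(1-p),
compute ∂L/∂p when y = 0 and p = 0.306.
∂L/∂p = 1.441

∂L/∂p = -y/p + (1-y)/(1-p) = 0 + 1/0.694 = 1.441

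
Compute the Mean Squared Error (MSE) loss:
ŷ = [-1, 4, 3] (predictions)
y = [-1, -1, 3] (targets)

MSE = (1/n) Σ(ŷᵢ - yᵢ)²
MSE = 8.333

MSE = (1/3)((-1--1)² + (4--1)² + (3-3)²) = (1/3)(0 + 25 + 0) = 8.333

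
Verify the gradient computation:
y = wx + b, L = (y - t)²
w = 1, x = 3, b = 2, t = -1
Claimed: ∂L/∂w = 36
Correct

y = (1)(3) + 2 = 5
∂L/∂y = 2(y - t) = 2(5 - -1) = 12
∂y/∂w = x = 3
∂L/∂w = 12 × 3 = 36

Claimed value: 36
Correct: The correct gradient is 36.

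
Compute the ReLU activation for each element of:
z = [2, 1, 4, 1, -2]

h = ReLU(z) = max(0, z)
h = [2, 1, 4, 1, 0]

ReLU applied element-wise: max(0,2)=2, max(0,1)=1, max(0,4)=4, max(0,1)=1, max(0,-2)=0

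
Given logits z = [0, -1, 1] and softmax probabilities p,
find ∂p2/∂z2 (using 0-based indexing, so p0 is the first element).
∂p2/∂z2 = 0.2227

p = softmax(z) = [0.2447, 0.09003, 0.6652]
p2 = 0.6652

∂p2/∂z2 = p2(1 - p2) = 0.6652 × (1 - 0.6652) = 0.2227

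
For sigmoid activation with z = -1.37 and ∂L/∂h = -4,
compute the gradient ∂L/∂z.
∂L/∂z = -0.6463

σ(-1.37) = 0.2026
σ'(-1.37) = σ(-1.37)(1 - σ(-1.37)) = 0.2026 × 0.7974 = 0.1616
∂L/∂z = ∂L/∂h · σ'(z) = -4 × 0.1616 = -0.6463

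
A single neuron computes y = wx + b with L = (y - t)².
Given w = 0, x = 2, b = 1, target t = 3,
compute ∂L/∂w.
∂L/∂w = -8

y = wx + b = (0)(2) + 1 = 1
∂L/∂y = 2(y - t) = 2(1 - 3) = -4
∂y/∂w = x = 2
∂L/∂w = ∂L/∂y · ∂y/∂w = -4 × 2 = -8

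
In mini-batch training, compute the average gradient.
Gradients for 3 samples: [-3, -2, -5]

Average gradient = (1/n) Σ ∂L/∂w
Average gradient = -3.333

Average = (1/3)(-3 + -2 + -5) = -10/3 = -3.333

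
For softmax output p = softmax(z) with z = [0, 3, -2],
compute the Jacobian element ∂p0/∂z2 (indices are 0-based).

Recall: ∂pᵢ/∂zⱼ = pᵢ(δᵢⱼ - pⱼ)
∂p0/∂z2 = -0.0003005

p = softmax(z) = [0.04712, 0.9465, 0.006377]
p0 = 0.04712, p2 = 0.006377

∂p0/∂z2 = -p0 × p2 = -0.04712 × 0.006377 = -0.0003005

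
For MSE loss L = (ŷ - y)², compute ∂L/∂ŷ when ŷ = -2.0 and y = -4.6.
∂L/∂ŷ = 5.2

∂L/∂ŷ = 2(ŷ - y) = 2(-2.0 - -4.6) = 2(2.6) = 5.2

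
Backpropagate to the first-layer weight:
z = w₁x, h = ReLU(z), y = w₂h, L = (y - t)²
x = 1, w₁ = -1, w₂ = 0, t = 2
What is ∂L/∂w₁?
∂L/∂w₁ = 0

Forward pass:
z = w₁x = -1×1 = -1
h = ReLU(-1) = 0
y = w₂h = 0×0 = 0

Backward pass:
∂L/∂y = 2(y - t) = 2(0 - 2) = -4
∂y/∂h = w₂ = 0
∂h/∂z = 0 (ReLU derivative)
∂z/∂w₁ = x = 1

∂L/∂w₁ = -4 × 0 × 0 × 1 = 0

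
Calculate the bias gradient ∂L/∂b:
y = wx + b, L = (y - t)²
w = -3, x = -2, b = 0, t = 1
∂L/∂b = 10

y = wx + b = (-3)(-2) + 0 = 6
∂L/∂y = 2(y - t) = 2(6 - 1) = 10
∂y/∂b = 1
∂L/∂b = ∂L/∂y · ∂y/∂b = 10 × 1 = 10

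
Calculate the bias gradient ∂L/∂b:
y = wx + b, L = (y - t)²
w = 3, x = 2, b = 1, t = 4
∂L/∂b = 6

y = wx + b = (3)(2) + 1 = 7
∂L/∂y = 2(y - t) = 2(7 - 4) = 6
∂y/∂b = 1
∂L/∂b = ∂L/∂y · ∂y/∂b = 6 × 1 = 6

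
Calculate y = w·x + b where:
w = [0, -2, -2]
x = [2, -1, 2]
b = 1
y = -1

y = (0)(2) + (-2)(-1) + (-2)(2) + 1 = -1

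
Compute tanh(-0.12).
-0.1194

tanh(-0.12) = (e^(-0.12) - e^(0.12))/(e^(-0.12) + e^(0.12)) = -0.1194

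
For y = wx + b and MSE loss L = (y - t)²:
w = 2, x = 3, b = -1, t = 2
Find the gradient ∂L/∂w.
∂L/∂w = 18

y = wx + b = (2)(3) + -1 = 5
∂L/∂y = 2(y - t) = 2(5 - 2) = 6
∂y/∂w = x = 3
∂L/∂w = ∂L/∂y · ∂y/∂w = 6 × 3 = 18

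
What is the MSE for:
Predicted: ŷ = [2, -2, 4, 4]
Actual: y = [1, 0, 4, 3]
MSE = 1.5

MSE = (1/4)((2-1)² + (-2-0)² + (4-4)² + (4-3)²) = (1/4)(1 + 4 + 0 + 1) = 1.5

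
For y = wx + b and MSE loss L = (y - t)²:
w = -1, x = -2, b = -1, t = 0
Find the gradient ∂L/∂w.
∂L/∂w = -4

y = wx + b = (-1)(-2) + -1 = 1
∂L/∂y = 2(y - t) = 2(1 - 0) = 2
∂y/∂w = x = -2
∂L/∂w = ∂L/∂y · ∂y/∂w = 2 × -2 = -4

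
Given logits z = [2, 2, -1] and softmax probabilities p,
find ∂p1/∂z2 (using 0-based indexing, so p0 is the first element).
∂p1/∂z2 = -0.01185

p = softmax(z) = [0.4879, 0.4879, 0.02429]
p1 = 0.4879, p2 = 0.02429

∂p1/∂z2 = -p1 × p2 = -0.4879 × 0.02429 = -0.01185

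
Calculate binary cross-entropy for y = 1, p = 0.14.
L = 1.966

L = -1·log(0.14) - 0·log(0.86) = -log(0.14) = 1.966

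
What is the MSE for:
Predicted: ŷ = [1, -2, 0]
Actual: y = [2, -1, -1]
MSE = 1

MSE = (1/3)((1-2)² + (-2--1)² + (0--1)²) = (1/3)(1 + 1 + 1) = 1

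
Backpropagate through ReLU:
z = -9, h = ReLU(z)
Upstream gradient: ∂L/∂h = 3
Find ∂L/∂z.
∂L/∂z = 0

h = ReLU(-9) = 0
Since z < 0: ∂h/∂z = 0
∂L/∂z = ∂L/∂h · ∂h/∂z = 3 × 0 = 0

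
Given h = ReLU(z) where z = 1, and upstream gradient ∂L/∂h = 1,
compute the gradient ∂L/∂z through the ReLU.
∂L/∂z = 1

h = ReLU(1) = 1
Since z > 0: ∂h/∂z = 1
∂L/∂z = ∂L/∂h · ∂h/∂z = 1 × 1 = 1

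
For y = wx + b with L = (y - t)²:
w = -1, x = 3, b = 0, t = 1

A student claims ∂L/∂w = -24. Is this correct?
Correct

y = (-1)(3) + 0 = -3
∂L/∂y = 2(y - t) = 2(-3 - 1) = -8
∂y/∂w = x = 3
∂L/∂w = -8 × 3 = -24

Claimed value: -24
Correct: The correct gradient is -24.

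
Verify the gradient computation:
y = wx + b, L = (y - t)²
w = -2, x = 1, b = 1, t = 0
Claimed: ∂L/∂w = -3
Incorrect

y = (-2)(1) + 1 = -1
∂L/∂y = 2(y - t) = 2(-1 - 0) = -2
∂y/∂w = x = 1
∂L/∂w = -2 × 1 = -2

Claimed value: -3
Incorrect: The correct gradient is -2.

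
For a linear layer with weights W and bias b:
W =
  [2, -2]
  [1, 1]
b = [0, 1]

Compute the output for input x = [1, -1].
y = [4, 1]

Wx = [2×1 + -2×-1, 1×1 + 1×-1]
   = [4, 0]
y = Wx + b = [4 + 0, 0 + 1] = [4, 1]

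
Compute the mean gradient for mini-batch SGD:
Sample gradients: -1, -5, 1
Average gradient = -1.667

Average = (1/3)(-1 + -5 + 1) = -5/3 = -1.667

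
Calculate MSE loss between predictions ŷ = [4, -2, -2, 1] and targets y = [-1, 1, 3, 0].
MSE = 15

MSE = (1/4)((4--1)² + (-2-1)² + (-2-3)² + (1-0)²) = (1/4)(25 + 9 + 25 + 1) = 15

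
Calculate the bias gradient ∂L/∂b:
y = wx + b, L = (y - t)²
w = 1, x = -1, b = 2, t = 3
∂L/∂b = -4

y = wx + b = (1)(-1) + 2 = 1
∂L/∂y = 2(y - t) = 2(1 - 3) = -4
∂y/∂b = 1
∂L/∂b = ∂L/∂y · ∂y/∂b = -4 × 1 = -4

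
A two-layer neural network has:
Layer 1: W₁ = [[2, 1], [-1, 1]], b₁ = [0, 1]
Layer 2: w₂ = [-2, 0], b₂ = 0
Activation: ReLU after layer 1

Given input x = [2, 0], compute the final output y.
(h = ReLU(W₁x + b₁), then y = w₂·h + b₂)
y = -8

Layer 1 pre-activation: z₁ = [4, -1]
After ReLU: h = [4, 0]
Layer 2 output: y = -2×4 + 0×0 + 0 = -8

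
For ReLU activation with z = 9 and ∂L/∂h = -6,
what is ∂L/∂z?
∂L/∂z = -6

h = ReLU(9) = 9
Since z > 0: ∂h/∂z = 1
∂L/∂z = ∂L/∂h · ∂h/∂z = -6 × 1 = -6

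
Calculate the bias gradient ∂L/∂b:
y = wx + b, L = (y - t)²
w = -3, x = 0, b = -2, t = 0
∂L/∂b = -4

y = wx + b = (-3)(0) + -2 = -2
∂L/∂y = 2(y - t) = 2(-2 - 0) = -4
∂y/∂b = 1
∂L/∂b = ∂L/∂y · ∂y/∂b = -4 × 1 = -4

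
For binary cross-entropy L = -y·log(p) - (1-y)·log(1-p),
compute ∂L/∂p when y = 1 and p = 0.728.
∂L/∂p = -1.374

∂L/∂p = -y/p + (1-y)/(1-p) = -1/0.728 + 0 = -1.374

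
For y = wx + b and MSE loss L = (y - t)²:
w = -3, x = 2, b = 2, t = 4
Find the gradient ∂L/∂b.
∂L/∂b = -16

y = wx + b = (-3)(2) + 2 = -4
∂L/∂y = 2(y - t) = 2(-4 - 4) = -16
∂y/∂b = 1
∂L/∂b = ∂L/∂y · ∂y/∂b = -16 × 1 = -16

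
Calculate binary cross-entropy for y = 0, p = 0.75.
L = 1.386

L = -0·log(0.75) - 1·log(0.25) = -log(0.25) = 1.386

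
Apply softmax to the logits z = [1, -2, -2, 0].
p = [0.6815, 0.0339, 0.0339, 0.2507]

exp(z) = [2.718, 0.1353, 0.1353, 1]
Sum = 3.989
p = [0.6815, 0.0339, 0.0339, 0.2507]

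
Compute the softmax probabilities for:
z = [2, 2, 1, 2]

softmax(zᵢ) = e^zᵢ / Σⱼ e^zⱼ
p = [0.2969, 0.2969, 0.1092, 0.2969]

exp(z) = [7.389, 7.389, 2.718, 7.389]
Sum = 24.89
p = [0.2969, 0.2969, 0.1092, 0.2969]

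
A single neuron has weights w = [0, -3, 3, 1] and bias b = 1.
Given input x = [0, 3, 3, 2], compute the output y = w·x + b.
y = 3

y = (0)(0) + (-3)(3) + (3)(3) + (1)(2) + 1 = 3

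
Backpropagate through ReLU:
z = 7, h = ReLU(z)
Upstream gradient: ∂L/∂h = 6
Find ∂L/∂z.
∂L/∂z = 6

h = ReLU(7) = 7
Since z > 0: ∂h/∂z = 1
∂L/∂z = ∂L/∂h · ∂h/∂z = 6 × 1 = 6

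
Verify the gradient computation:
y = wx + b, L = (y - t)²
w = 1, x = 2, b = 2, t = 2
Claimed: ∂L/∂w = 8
Correct

y = (1)(2) + 2 = 4
∂L/∂y = 2(y - t) = 2(4 - 2) = 4
∂y/∂w = x = 2
∂L/∂w = 4 × 2 = 8

Claimed value: 8
Correct: The correct gradient is 8.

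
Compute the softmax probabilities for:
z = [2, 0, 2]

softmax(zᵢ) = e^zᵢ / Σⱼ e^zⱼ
p = [0.4683, 0.0634, 0.4683]

exp(z) = [7.389, 1, 7.389]
Sum = 15.78
p = [0.4683, 0.0634, 0.4683]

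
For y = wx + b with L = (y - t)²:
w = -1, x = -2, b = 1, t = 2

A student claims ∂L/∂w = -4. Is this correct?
Correct

y = (-1)(-2) + 1 = 3
∂L/∂y = 2(y - t) = 2(3 - 2) = 2
∂y/∂w = x = -2
∂L/∂w = 2 × -2 = -4

Claimed value: -4
Correct: The correct gradient is -4.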